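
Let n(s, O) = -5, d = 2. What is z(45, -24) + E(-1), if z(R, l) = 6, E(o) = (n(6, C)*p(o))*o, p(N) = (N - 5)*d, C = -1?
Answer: -54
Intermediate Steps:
p(N) = -10 + 2*N (p(N) = (N - 5)*2 = (-5 + N)*2 = -10 + 2*N)
E(o) = o*(50 - 10*o) (E(o) = (-5*(-10 + 2*o))*o = (50 - 10*o)*o = o*(50 - 10*o))
z(45, -24) + E(-1) = 6 + 10*(-1)*(5 - 1*(-1)) = 6 + 10*(-1)*(5 + 1) = 6 + 10*(-1)*6 = 6 - 60 = -54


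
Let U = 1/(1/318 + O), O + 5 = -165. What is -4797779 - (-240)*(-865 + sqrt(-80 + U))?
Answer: -5005379 + 240*I*sqrt(233807229242)/54059 ≈ -5.0054e+6 + 2146.7*I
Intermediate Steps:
O = -170 (O = -5 - 165 = -170)
U = -318/54059 (U = 1/(1/318 - 170) = 1/(-54059/318) = -318/54059 ≈ -0.0058825)
-4797779 - (-240)*(-865 + sqrt(-80 + U)) = -4797779 - (-240)*(-865 + sqrt(-80 - 318/54059)) = -4797779 - (-240)*(-865 + sqrt(-4325038/54059)) = -4797779 - (-240)*(-865 + I*sqrt(233807229242)/54059) = -4797779 - (207600 - 240*I*sqrt(233807229242)/54059) = -4797779 + (-207600 + 240*I*sqrt(233807229242)/54059) = -5005379 + 240*I*sqrt(233807229242)/54059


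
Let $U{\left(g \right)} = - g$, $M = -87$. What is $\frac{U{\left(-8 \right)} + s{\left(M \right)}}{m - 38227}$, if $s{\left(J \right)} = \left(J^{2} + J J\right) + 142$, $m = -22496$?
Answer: $- \frac{392}{1557} \approx -0.25177$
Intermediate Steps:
$s{\left(J \right)} = 142 + 2 J^{2}$ ($s{\left(J \right)} = \left(J^{2} + J^{2}\right) + 142 = 2 J^{2} + 142 = 142 + 2 J^{2}$)
$\frac{U{\left(-8 \right)} + s{\left(M \right)}}{m - 38227} = \frac{\left(-1\right) \left(-8\right) + \left(142 + 2 \left(-87\right)^{2}\right)}{-22496 - 38227} = \frac{8 + \left(142 + 2 \cdot 7569\right)}{-60723} = \left(8 + \left(142 + 15138\right)\right) \left(- \frac{1}{60723}\right) = \left(8 + 15280\right) \left(- \frac{1}{60723}\right) = 15288 \left(- \frac{1}{60723}\right) = - \frac{392}{1557}$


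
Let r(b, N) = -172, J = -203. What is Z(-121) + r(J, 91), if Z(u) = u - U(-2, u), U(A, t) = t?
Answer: -172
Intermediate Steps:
Z(u) = 0 (Z(u) = u - u = 0)
Z(-121) + r(J, 91) = 0 - 172 = -172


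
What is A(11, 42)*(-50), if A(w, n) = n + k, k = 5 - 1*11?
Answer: -1800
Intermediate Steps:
k = -6 (k = 5 - 11 = -6)
A(w, n) = -6 + n (A(w, n) = n - 6 = -6 + n)
A(11, 42)*(-50) = (-6 + 42)*(-50) = 36*(-50) = -1800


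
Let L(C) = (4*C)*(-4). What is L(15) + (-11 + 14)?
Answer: -237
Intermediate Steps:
L(C) = -16*C
L(15) + (-11 + 14) = -16*15 + (-11 + 14) = -240 + 3 = -237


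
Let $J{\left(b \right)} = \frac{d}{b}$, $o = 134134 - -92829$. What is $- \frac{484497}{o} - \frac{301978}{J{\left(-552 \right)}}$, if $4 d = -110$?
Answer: $- \frac{6878708552181}{1134815} \approx -6.0615 \cdot 10^{6}$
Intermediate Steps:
$d = - \frac{55}{2}$ ($d = \frac{1}{4} \left(-110\right) = - \frac{55}{2} \approx -27.5$)
$o = 226963$ ($o = 134134 + 92829 = 226963$)
$J{\left(b \right)} = - \frac{55}{2 b}$
$- \frac{484497}{o} - \frac{301978}{J{\left(-552 \right)}} = - \frac{484497}{226963} - \frac{301978}{\left(- \frac{55}{2}\right) \frac{1}{-552}} = \left(-484497\right) \frac{1}{226963} - \frac{301978}{\left(- \frac{55}{2}\right) \left(- \frac{1}{552}\right)} = - \frac{484497}{226963} - \frac{301978}{\frac{55}{1104}} = - \frac{484497}{226963} - \frac{333383712}{55} = - \frac{6878708552181}{1134815}$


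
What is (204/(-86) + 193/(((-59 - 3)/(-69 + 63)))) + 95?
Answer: 148370/1333 ≈ 111.31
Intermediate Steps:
(204/(-86) + 193/(((-59 - 3)/(-69 + 63)))) + 95 = (204*(-1/86) + 193/((-62/(-6)))) + 95 = (-102/43 + 193/((-62*(-⅙)))) + 95 = (-102/43 + 193/(31/3)) + 95 = (-102/43 + 193*(3/31)) + 95 = (-102/43 + 579/31) + 95 = 21735/1333 + 95 = 148370/1333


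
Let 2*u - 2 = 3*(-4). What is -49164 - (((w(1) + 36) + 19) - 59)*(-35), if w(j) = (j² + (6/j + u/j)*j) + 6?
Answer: -49024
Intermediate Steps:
u = -5 (u = 1 + (3*(-4))/2 = 1 + (½)*(-12) = 1 - 6 = -5)
w(j) = 7 + j² (w(j) = (j² + (6/j - 5/j)*j) + 6 = (j² + j/j) + 6 = (j² + 1) + 6 = (1 + j²) + 6 = 7 + j²)
-49164 - (((w(1) + 36) + 19) - 59)*(-35) = -49164 - ((((7 + 1²) + 36) + 19) - 59)*(-35) = -49164 - ((((7 + 1) + 36) + 19) - 59)*(-35) = -49164 - (((8 + 36) + 19) - 59)*(-35) = -49164 - ((44 + 19) - 59)*(-35) = -49164 - (63 - 59)*(-35) = -49164 - 4*(-35) = -49164 - 1*(-140) = -49164 + 140 = -49024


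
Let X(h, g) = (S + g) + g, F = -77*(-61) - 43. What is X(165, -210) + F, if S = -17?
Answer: 4217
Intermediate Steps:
F = 4654 (F = 4697 - 43 = 4654)
X(h, g) = -17 + 2*g (X(h, g) = (-17 + g) + g = -17 + 2*g)
X(165, -210) + F = (-17 + 2*(-210)) + 4654 = (-17 - 420) + 4654 = -437 + 4654 = 4217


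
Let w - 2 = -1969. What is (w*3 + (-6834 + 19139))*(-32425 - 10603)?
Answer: -275551312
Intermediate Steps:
w = -1967 (w = 2 - 1969 = -1967)
(w*3 + (-6834 + 19139))*(-32425 - 10603) = (-1967*3 + (-6834 + 19139))*(-32425 - 10603) = (-5901 + 12305)*(-43028) = 6404*(-43028) = -275551312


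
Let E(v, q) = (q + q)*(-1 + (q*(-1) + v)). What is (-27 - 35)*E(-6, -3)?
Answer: -1488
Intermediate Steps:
E(v, q) = 2*q*(-1 + v - q) (E(v, q) = (2*q)*(-1 + (-q + v)) = (2*q)*(-1 + (v - q)) = (2*q)*(-1 + v - q) = 2*q*(-1 + v - q))
(-27 - 35)*E(-6, -3) = (-27 - 35)*(2*(-3)*(-1 - 6 - 1*(-3))) = -124*(-3)*(-1 - 6 + 3) = -124*(-3)*(-4) = -62*24 = -1488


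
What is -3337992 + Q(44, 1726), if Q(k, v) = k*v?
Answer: -3262048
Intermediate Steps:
-3337992 + Q(44, 1726) = -3337992 + 44*1726 = -3337992 + 75944 = -3262048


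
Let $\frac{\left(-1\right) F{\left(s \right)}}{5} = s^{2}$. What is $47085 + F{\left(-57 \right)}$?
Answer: $30840$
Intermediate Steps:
$F{\left(s \right)} = - 5 s^{2}$
$47085 + F{\left(-57 \right)} = 47085 - 5 \left(-57\right)^{2} = 47085 - 16245 = 30840$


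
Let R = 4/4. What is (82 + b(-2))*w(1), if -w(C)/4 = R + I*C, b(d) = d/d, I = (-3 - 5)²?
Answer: -21580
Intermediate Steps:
R = 1 (R = 4*(¼) = 1)
I = 64 (I = (-8)² = 64)
b(d) = 1
w(C) = -4 - 256*C (w(C) = -4*(1 + 64*C) = -4 - 256*C)
(82 + b(-2))*w(1) = (82 + 1)*(-4 - 256*1) = 83*(-4 - 256) = 83*(-260) = -21580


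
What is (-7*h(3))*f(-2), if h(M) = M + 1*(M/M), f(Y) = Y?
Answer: 56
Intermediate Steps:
h(M) = 1 + M (h(M) = M + 1*1 = M + 1 = 1 + M)
(-7*h(3))*f(-2) = -7*(1 + 3)*(-2) = -7*4*(-2) = -28*(-2) = 56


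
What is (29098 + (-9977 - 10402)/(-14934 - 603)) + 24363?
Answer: 276881312/5179 ≈ 53462.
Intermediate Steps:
(29098 + (-9977 - 10402)/(-14934 - 603)) + 24363 = (29098 - 20379/(-15537)) + 24363 = (29098 - 20379*(-1/15537)) + 24363 = (29098 + 6793/5179) + 24363 = 150705335/5179 + 24363 = 276881312/5179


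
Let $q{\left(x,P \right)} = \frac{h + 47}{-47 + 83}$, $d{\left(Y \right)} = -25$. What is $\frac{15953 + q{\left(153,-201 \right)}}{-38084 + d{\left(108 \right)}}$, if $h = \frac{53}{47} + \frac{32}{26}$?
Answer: $- \frac{175466173}{419122782} \approx -0.41865$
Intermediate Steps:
$h = \frac{1441}{611}$ ($h = 53 \cdot \frac{1}{47} + 32 \cdot \frac{1}{26} = \frac{53}{47} + \frac{16}{13} = \frac{1441}{611} \approx 2.3584$)
$q{\left(x,P \right)} = \frac{15079}{10998}$ ($q{\left(x,P \right)} = \frac{\frac{1441}{611} + 47}{-47 + 83} = \frac{30158}{611 \cdot 36} = \frac{30158}{611} \cdot \frac{1}{36} = \frac{15079}{10998}$)
$\frac{15953 + q{\left(153,-201 \right)}}{-38084 + d{\left(108 \right)}} = \frac{15953 + \frac{15079}{10998}}{-38084 - 25} = \frac{175466173}{10998 \left(-38109\right)} = \frac{175466173}{10998} \left(- \frac{1}{38109}\right) = - \frac{175466173}{419122782}$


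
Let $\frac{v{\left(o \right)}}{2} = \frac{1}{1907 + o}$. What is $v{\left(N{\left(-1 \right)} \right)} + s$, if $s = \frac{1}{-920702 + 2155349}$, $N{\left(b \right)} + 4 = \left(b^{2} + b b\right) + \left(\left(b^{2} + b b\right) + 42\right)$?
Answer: $\frac{2471243}{2406327003} \approx 0.001027$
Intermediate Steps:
$N{\left(b \right)} = 38 + 4 b^{2}$ ($N{\left(b \right)} = -4 + \left(\left(b^{2} + b b\right) + \left(\left(b^{2} + b b\right) + 42\right)\right) = -4 + \left(\left(b^{2} + b^{2}\right) + \left(\left(b^{2} + b^{2}\right) + 42\right)\right) = -4 + \left(2 b^{2} + \left(2 b^{2} + 42\right)\right) = -4 + \left(2 b^{2} + \left(42 + 2 b^{2}\right)\right) = -4 + \left(42 + 4 b^{2}\right) = 38 + 4 b^{2}$)
$v{\left(o \right)} = \frac{2}{1907 + o}$
$s = \frac{1}{1234647} \approx 8.0995 \cdot 10^{-7}$
$v{\left(N{\left(-1 \right)} \right)} + s = \frac{2}{1907 + \left(38 + 4 \left(-1\right)^{2}\right)} + \frac{1}{1234647} = \frac{2}{1907 + \left(38 + 4 \cdot 1\right)} + \frac{1}{1234647} = \frac{2}{1907 + \left(38 + 4\right)} + \frac{1}{1234647} = \frac{2}{1907 + 42} + \frac{1}{1234647} = \frac{2}{1949} + \frac{1}{1234647} = \frac{2471243}{2406327003}$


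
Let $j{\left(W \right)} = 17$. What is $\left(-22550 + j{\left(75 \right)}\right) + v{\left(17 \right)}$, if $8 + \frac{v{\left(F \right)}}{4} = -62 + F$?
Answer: $-22745$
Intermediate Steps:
$v{\left(F \right)} = -280 + 4 F$ ($v{\left(F \right)} = -32 + 4 \left(-62 + F\right) = -32 + \left(-248 + 4 F\right) = -280 + 4 F$)
$\left(-22550 + j{\left(75 \right)}\right) + v{\left(17 \right)} = \left(-22550 + 17\right) + \left(-280 + 4 \cdot 17\right) = -22533 + \left(-280 + 68\right) = -22533 - 212 = -22745$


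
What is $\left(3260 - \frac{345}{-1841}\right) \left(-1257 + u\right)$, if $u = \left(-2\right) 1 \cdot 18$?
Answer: $- \frac{7760592465}{1841} \approx -4.2154 \cdot 10^{6}$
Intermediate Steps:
$u = -36$ ($u = \left(-2\right) 18 = -36$)
$\left(3260 - \frac{345}{-1841}\right) \left(-1257 + u\right) = \left(3260 - \frac{345}{-1841}\right) \left(-1257 - 36\right) = \left(3260 - - \frac{345}{1841}\right) \left(-1293\right) = \left(3260 + \frac{345}{1841}\right) \left(-1293\right) = \frac{6002005}{1841} \left(-1293\right) = - \frac{7760592465}{1841}$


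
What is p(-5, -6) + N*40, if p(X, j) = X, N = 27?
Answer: 1075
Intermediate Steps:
p(-5, -6) + N*40 = -5 + 27*40 = -5 + 1080 = 1075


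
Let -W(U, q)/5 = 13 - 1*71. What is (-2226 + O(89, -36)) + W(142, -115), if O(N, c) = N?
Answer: -1847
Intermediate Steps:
W(U, q) = 290 (W(U, q) = -5*(13 - 1*71) = -5*(13 - 71) = -5*(-58) = 290)
(-2226 + O(89, -36)) + W(142, -115) = (-2226 + 89) + 290 = -2137 + 290 = -1847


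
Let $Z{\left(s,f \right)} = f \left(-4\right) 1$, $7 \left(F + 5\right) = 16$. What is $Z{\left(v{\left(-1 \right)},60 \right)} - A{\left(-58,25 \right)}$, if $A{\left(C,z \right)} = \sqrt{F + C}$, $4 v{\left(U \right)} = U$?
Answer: $-240 - \frac{5 i \sqrt{119}}{7} \approx -240.0 - 7.7919 i$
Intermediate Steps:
$F = - \frac{19}{7}$ ($F = -5 + \frac{1}{7} \cdot 16 = -5 + \frac{16}{7} = - \frac{19}{7} \approx -2.7143$)
$v{\left(U \right)} = \frac{U}{4}$
$A{\left(C,z \right)} = \sqrt{- \frac{19}{7} + C}$
$Z{\left(s,f \right)} = - 4 f$ ($Z{\left(s,f \right)} = - 4 f 1 = - 4 f$)
$Z{\left(v{\left(-1 \right)},60 \right)} - A{\left(-58,25 \right)} = \left(-4\right) 60 - \frac{\sqrt{-133 + 49 \left(-58\right)}}{7} = -240 - \frac{\sqrt{-133 - 2842}}{7} = -240 - \frac{\sqrt{-2975}}{7} = -240 - \frac{5 i \sqrt{119}}{7}$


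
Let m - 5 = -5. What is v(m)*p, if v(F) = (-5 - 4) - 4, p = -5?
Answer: 65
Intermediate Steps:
m = 0 (m = 5 - 5 = 0)
v(F) = -13 (v(F) = -9 - 4 = -13)
v(m)*p = -13*(-5) = 65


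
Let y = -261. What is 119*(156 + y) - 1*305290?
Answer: -317785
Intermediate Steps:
119*(156 + y) - 1*305290 = 119*(156 - 261) - 1*305290 = 119*(-105) - 305290 = -12495 - 305290 = -317785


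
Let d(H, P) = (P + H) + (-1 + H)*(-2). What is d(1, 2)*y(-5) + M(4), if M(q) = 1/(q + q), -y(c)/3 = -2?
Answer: 145/8 ≈ 18.125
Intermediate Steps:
d(H, P) = 2 + P - H (d(H, P) = (H + P) + (2 - 2*H) = 2 + P - H)
y(c) = 6 (y(c) = -3*(-2) = 6)
M(q) = 1/(2*q)
d(1, 2)*y(-5) + M(4) = (2 + 2 - 1*1)*6 + (1/2)/4 = (2 + 2 - 1)*6 + (1/2)*(1/4) = 3*6 + 1/8 = 18 + 1/8 = 145/8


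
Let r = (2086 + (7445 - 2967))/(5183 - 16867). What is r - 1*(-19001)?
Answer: 55500280/2921 ≈ 19000.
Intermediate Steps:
r = -1641/2921 (r = (2086 + 4478)/(-11684) = 6564*(-1/11684) = -1641/2921 ≈ -0.56179)
r - 1*(-19001) = -1641/2921 - 1*(-19001) = -1641/2921 + 19001 = 55500280/2921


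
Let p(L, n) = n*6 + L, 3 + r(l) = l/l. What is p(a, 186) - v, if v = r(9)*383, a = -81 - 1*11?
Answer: 1790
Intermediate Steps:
a = -92 (a = -81 - 11 = -92)
r(l) = -2 (r(l) = -3 + l/l = -3 + 1 = -2)
v = -766 (v = -2*383 = -766)
p(L, n) = L + 6*n (p(L, n) = 6*n + L = L + 6*n)
p(a, 186) - v = (-92 + 6*186) - 1*(-766) = (-92 + 1116) + 766 = 1024 + 766 = 1790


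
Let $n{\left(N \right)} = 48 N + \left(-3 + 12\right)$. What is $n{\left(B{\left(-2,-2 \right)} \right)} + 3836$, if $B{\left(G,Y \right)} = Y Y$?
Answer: $4037$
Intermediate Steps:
$B{\left(G,Y \right)} = Y^{2}$
$n{\left(N \right)} = 9 + 48 N$ ($n{\left(N \right)} = 48 N + 9 = 9 + 48 N$)
$n{\left(B{\left(-2,-2 \right)} \right)} + 3836 = \left(9 + 48 \left(-2\right)^{2}\right) + 3836 = \left(9 + 48 \cdot 4\right) + 3836 = \left(9 + 192\right) + 3836 = 201 + 3836 = 4037$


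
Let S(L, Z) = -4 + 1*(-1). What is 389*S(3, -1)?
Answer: -1945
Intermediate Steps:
S(L, Z) = -5 (S(L, Z) = -4 - 1 = -5)
389*S(3, -1) = 389*(-5) = -1945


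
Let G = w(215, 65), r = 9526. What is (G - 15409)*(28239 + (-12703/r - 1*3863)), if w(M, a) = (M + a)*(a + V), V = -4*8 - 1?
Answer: -1497413127777/9526 ≈ -1.5719e+8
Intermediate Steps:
V = -33 (V = -32 - 1 = -33)
w(M, a) = (-33 + a)*(M + a) (w(M, a) = (M + a)*(a - 33) = (M + a)*(-33 + a) = (-33 + a)*(M + a))
G = 8960 (G = 65² - 33*215 - 33*65 + 215*65 = 4225 - 7095 - 2145 + 13975 = 8960)
(G - 15409)*(28239 + (-12703/r - 1*3863)) = (8960 - 15409)*(28239 + (-12703/9526 - 1*3863)) = -6449*(28239 + (-12703*1/9526 - 3863)) = -6449*(28239 + (-12703/9526 - 3863)) = -6449*(28239 - 36811641/9526) = -6449*232193073/9526 = -1497413127777/9526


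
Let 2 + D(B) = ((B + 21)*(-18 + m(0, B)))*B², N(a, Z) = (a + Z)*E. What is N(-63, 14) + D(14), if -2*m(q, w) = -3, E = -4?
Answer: -112996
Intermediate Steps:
m(q, w) = 3/2 (m(q, w) = -½*(-3) = 3/2)
N(a, Z) = -4*Z - 4*a (N(a, Z) = (a + Z)*(-4) = (Z + a)*(-4) = -4*Z - 4*a)
D(B) = -2 + B²*(-693/2 - 33*B/2) (D(B) = -2 + ((B + 21)*(-18 + 3/2))*B² = -2 + ((21 + B)*(-33/2))*B² = -2 + (-693/2 - 33*B/2)*B² = -2 + B²*(-693/2 - 33*B/2))
N(-63, 14) + D(14) = (-4*14 - 4*(-63)) + (-2 - 693/2*14² - 33/2*14³) = (-56 + 252) + (-2 - 693/2*196 - 33/2*2744) = 196 + (-2 - 67914 - 45276) = 196 - 113192 = -112996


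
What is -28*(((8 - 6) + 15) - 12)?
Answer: -140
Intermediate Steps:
-28*(((8 - 6) + 15) - 12) = -28*((2 + 15) - 12) = -28*(17 - 12) = -28*5 = -140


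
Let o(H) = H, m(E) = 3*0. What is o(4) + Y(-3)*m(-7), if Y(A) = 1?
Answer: 4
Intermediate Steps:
m(E) = 0
o(4) + Y(-3)*m(-7) = 4 + 1*0 = 4 + 0 = 4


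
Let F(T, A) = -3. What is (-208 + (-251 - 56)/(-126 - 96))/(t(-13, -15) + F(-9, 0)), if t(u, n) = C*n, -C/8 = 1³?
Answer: -45869/25974 ≈ -1.7660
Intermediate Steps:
C = -8 (C = -8*1³ = -8*1 = -8)
t(u, n) = -8*n
(-208 + (-251 - 56)/(-126 - 96))/(t(-13, -15) + F(-9, 0)) = (-208 + (-251 - 56)/(-126 - 96))/(-8*(-15) - 3) = (-208 - 307/(-222))/(120 - 3) = (-208 - 307*(-1/222))/117 = (-208 + 307/222)*(1/117) = -45869/222*1/117 = -45869/25974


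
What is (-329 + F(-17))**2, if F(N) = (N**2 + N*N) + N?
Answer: 53824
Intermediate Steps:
F(N) = N + 2*N**2 (F(N) = (N**2 + N**2) + N = 2*N**2 + N = N + 2*N**2)
(-329 + F(-17))**2 = (-329 - 17*(1 + 2*(-17)))**2 = (-329 - 17*(1 - 34))**2 = (-329 - 17*(-33))**2 = (-329 + 561)**2 = 232**2 = 53824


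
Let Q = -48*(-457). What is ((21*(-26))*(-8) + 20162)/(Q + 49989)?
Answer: 4906/14385 ≈ 0.34105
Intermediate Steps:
Q = 21936
((21*(-26))*(-8) + 20162)/(Q + 49989) = ((21*(-26))*(-8) + 20162)/(21936 + 49989) = (-546*(-8) + 20162)/71925 = (4368 + 20162)*(1/71925) = 24530*(1/71925) = 4906/14385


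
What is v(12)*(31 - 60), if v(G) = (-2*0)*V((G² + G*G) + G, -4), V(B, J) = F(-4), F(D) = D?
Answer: 0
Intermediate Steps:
V(B, J) = -4
v(G) = 0 (v(G) = -2*0*(-4) = 0*(-4) = 0)
v(12)*(31 - 60) = 0*(31 - 60) = 0*(-29) = 0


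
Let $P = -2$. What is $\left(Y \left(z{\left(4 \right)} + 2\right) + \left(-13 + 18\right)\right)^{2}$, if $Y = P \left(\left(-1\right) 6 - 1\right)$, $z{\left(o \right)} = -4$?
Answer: $529$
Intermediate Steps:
$Y = 14$ ($Y = - 2 \left(\left(-1\right) 6 - 1\right) = - 2 \left(-6 - 1\right) = \left(-2\right) \left(-7\right) = 14$)
$\left(Y \left(z{\left(4 \right)} + 2\right) + \left(-13 + 18\right)\right)^{2} = \left(14 \left(-4 + 2\right) + \left(-13 + 18\right)\right)^{2} = \left(14 \left(-2\right) + 5\right)^{2} = \left(-28 + 5\right)^{2} = \left(-23\right)^{2} = 529$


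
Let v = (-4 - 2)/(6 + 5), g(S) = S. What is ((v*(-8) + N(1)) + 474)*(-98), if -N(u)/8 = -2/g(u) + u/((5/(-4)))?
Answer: -2699116/55 ≈ -49075.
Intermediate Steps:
v = -6/11 ≈ -0.54545
N(u) = 16/u + 32*u/5 (N(u) = -8*(-2/u + u/((5/(-4)))) = -8*(-2/u + u/((5*(-¼)))) = -8*(-2/u + u/(-5/4)) = -8*(-2/u + u*(-⅘)) = -8*(-2/u - 4*u/5) = 16/u + 32*u/5)
((v*(-8) + N(1)) + 474)*(-98) = ((-6/11*(-8) + (16/1 + (32/5)*1)) + 474)*(-98) = ((48/11 + (16*1 + 32/5)) + 474)*(-98) = ((48/11 + (16 + 32/5)) + 474)*(-98) = ((48/11 + 112/5) + 474)*(-98) = (1472/55 + 474)*(-98) = (27542/55)*(-98) = -2699116/55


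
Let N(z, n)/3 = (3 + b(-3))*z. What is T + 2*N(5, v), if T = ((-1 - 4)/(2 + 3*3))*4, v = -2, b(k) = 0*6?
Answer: 970/11 ≈ 88.182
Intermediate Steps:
b(k) = 0
N(z, n) = 9*z (N(z, n) = 3*((3 + 0)*z) = 3*(3*z) = 9*z)
T = -20/11 (T = -5/(2 + 9)*4 = -5/11*4 = -20/11 ≈ -1.8182)
T + 2*N(5, v) = -20/11 + 2*(9*5) = -20/11 + 2*45 = -20/11 + 90 = 970/11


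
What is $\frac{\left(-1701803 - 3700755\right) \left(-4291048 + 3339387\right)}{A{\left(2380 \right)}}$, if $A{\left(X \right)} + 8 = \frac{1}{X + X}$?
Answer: $- \frac{24473081844468880}{38079} \approx -6.4269 \cdot 10^{11}$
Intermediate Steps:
$A{\left(X \right)} = -8 + \frac{1}{2 X}$ ($A{\left(X \right)} = -8 + \frac{1}{X + X} = -8 + \frac{1}{2 X}$)
$\frac{\left(-1701803 - 3700755\right) \left(-4291048 + 3339387\right)}{A{\left(2380 \right)}} = \frac{\left(-1701803 - 3700755\right) \left(-4291048 + 3339387\right)}{-8 + \frac{1}{2 \cdot 2380}} = \frac{\left(-5402558\right) \left(-951661\right)}{-8 + \frac{1}{2} \cdot \frac{1}{2380}} = \frac{5141403748838}{-8 + \frac{1}{4760}} = \frac{5141403748838}{- \frac{38079}{4760}} = 5141403748838 \left(- \frac{4760}{38079}\right) = - \frac{24473081844468880}{38079}$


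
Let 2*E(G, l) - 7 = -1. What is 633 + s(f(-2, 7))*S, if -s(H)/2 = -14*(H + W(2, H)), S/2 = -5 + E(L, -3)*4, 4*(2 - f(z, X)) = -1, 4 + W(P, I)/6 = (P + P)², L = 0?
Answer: 29739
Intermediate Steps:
W(P, I) = -24 + 24*P² (W(P, I) = -24 + 6*(P + P)² = -24 + 6*(2*P)² = -24 + 6*(4*P²) = -24 + 24*P²)
E(G, l) = 3 (E(G, l) = 7/2 + (½)*(-1) = 7/2 - ½ = 3)
f(z, X) = 9/4 (f(z, X) = 2 - ¼*(-1) = 2 + ¼ = 9/4)
S = 14 (S = 2*(-5 + 3*4) = 2*(-5 + 12) = 2*7 = 14)
s(H) = 2016 + 28*H (s(H) = -(-28)*(H + (-24 + 24*2²)) = -(-28)*(H + (-24 + 24*4)) = -(-28)*(H + (-24 + 96)) = -(-28)*(H + 72) = -(-28)*(72 + H) = -2*(-1008 - 14*H) = 2016 + 28*H)
633 + s(f(-2, 7))*S = 633 + (2016 + 28*(9/4))*14 = 633 + (2016 + 63)*14 = 633 + 2079*14 = 633 + 29106 = 29739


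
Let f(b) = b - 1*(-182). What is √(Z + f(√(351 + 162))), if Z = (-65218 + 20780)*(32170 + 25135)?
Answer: √(-2546519408 + 3*√57) ≈ 50463.0*I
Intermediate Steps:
Z = -2546519590 (Z = -44438*57305 = -2546519590)
f(b) = 182 + b (f(b) = b + 182 = 182 + b)
√(Z + f(√(351 + 162))) = √(-2546519590 + (182 + √(351 + 162))) = √(-2546519590 + (182 + √513)) = √(-2546519590 + (182 + 3*√57)) = √(-2546519408 + 3*√57)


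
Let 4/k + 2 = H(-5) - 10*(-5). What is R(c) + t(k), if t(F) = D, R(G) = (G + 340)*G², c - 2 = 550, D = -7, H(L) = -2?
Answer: 271795961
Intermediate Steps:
c = 552 (c = 2 + 550 = 552)
k = 2/23 (k = 4/(-2 + (-2 - 10*(-5))) = 4/(-2 + (-2 + 50)) = 4/(-2 + 48) = 4/46 = 4*(1/46) = 2/23 ≈ 0.086957)
R(G) = G²*(340 + G) (R(G) = (340 + G)*G² = G²*(340 + G))
t(F) = -7
R(c) + t(k) = 552²*(340 + 552) - 7 = 304704*892 - 7 = 271795968 - 7 = 271795961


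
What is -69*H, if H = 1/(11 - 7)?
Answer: -69/4 ≈ -17.250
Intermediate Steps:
H = ¼ (H = 1/4 = ¼ ≈ 0.25000)
-69*H = -69*¼ = -69/4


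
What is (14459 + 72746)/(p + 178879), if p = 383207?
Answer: 87205/562086 ≈ 0.15515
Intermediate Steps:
(14459 + 72746)/(p + 178879) = (14459 + 72746)/(383207 + 178879) = 87205/562086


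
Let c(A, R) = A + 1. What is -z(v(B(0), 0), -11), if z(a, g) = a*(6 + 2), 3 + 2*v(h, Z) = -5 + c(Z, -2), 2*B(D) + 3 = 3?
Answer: 28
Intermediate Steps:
c(A, R) = 1 + A
B(D) = 0 (B(D) = -3/2 + (1/2)*3 = -3/2 + 3/2 = 0)
v(h, Z) = -7/2 + Z/2 (v(h, Z) = -3/2 + (-5 + (1 + Z))/2 = -3/2 + (-4 + Z)/2 = -3/2 + (-2 + Z/2) = -7/2 + Z/2)
z(a, g) = 8*a (z(a, g) = a*8 = 8*a)
-z(v(B(0), 0), -11) = -8*(-7/2 + (1/2)*0) = -8*(-7/2 + 0) = -8*(-7)/2 = -1*(-28) = 28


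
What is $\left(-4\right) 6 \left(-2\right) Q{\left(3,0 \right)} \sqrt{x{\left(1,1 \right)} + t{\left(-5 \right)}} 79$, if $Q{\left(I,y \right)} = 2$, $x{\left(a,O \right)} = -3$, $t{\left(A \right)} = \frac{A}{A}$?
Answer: $7584 i \sqrt{2} \approx 10725.0 i$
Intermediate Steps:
$t{\left(A \right)} = 1$
$\left(-4\right) 6 \left(-2\right) Q{\left(3,0 \right)} \sqrt{x{\left(1,1 \right)} + t{\left(-5 \right)}} 79 = \left(-4\right) 6 \left(-2\right) 2 \sqrt{-3 + 1} \cdot 79 = \left(-24\right) \left(-2\right) 2 \sqrt{-2} \cdot 79 = 48 \cdot 2 i \sqrt{2} \cdot 79 = 96 i \sqrt{2} \cdot 79 = 7584 i \sqrt{2}$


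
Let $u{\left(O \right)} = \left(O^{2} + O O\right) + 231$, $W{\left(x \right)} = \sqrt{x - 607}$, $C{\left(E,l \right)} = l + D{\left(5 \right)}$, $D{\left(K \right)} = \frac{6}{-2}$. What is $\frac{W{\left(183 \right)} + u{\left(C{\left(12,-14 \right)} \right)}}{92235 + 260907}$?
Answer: $\frac{809}{353142} + \frac{i \sqrt{106}}{176571} \approx 0.0022909 + 5.8309 \cdot 10^{-5} i$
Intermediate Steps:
$D{\left(K \right)} = -3$ ($D{\left(K \right)} = 6 \left(- \frac{1}{2}\right) = -3$)
$C{\left(E,l \right)} = -3 + l$ ($C{\left(E,l \right)} = l - 3 = -3 + l$)
$W{\left(x \right)} = \sqrt{-607 + x}$
$u{\left(O \right)} = 231 + 2 O^{2}$ ($u{\left(O \right)} = \left(O^{2} + O^{2}\right) + 231 = 2 O^{2} + 231 = 231 + 2 O^{2}$)
$\frac{W{\left(183 \right)} + u{\left(C{\left(12,-14 \right)} \right)}}{92235 + 260907} = \frac{\sqrt{-607 + 183} + \left(231 + 2 \left(-3 - 14\right)^{2}\right)}{92235 + 260907} = \frac{\sqrt{-424} + \left(231 + 2 \left(-17\right)^{2}\right)}{353142} = \left(2 i \sqrt{106} + \left(231 + 2 \cdot 289\right)\right) \frac{1}{353142} = \left(2 i \sqrt{106} + \left(231 + 578\right)\right) \frac{1}{353142} = \left(2 i \sqrt{106} + 809\right) \frac{1}{353142} = \left(809 + 2 i \sqrt{106}\right) \frac{1}{353142} = \frac{809}{353142} + \frac{i \sqrt{106}}{176571}$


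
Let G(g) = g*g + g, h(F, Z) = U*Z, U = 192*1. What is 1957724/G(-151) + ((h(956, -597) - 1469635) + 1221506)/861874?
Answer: 839547529663/9760723050 ≈ 86.013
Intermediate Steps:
U = 192
h(F, Z) = 192*Z
G(g) = g + g**2 (G(g) = g**2 + g = g + g**2)
1957724/G(-151) + ((h(956, -597) - 1469635) + 1221506)/861874 = 1957724/((-151*(1 - 151))) + ((192*(-597) - 1469635) + 1221506)/861874 = 1957724/((-151*(-150))) + ((-114624 - 1469635) + 1221506)*(1/861874) = 1957724/22650 + (-1584259 + 1221506)*(1/861874) = 1957724*(1/22650) - 362753*1/861874 = 978862/11325 - 362753/861874 = 839547529663/9760723050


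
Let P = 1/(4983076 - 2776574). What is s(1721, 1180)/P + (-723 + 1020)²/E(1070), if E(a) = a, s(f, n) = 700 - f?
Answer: -2410537151731/1070 ≈ -2.2528e+9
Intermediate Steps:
P = 1/2206502 ≈ 4.5321e-7
s(1721, 1180)/P + (-723 + 1020)²/E(1070) = (700 - 1*1721)/(1/2206502) + (-723 + 1020)²/1070 = (700 - 1721)*2206502 + 297²*(1/1070) = -1021*2206502 + 88209*(1/1070) = -2252838542 + 88209/1070 = -2410537151731/1070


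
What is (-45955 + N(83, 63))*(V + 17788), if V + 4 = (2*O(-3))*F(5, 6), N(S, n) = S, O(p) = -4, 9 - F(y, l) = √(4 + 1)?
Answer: -812484864 - 366976*√5 ≈ -8.1331e+8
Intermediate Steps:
F(y, l) = 9 - √5 (F(y, l) = 9 - √(4 + 1) = 9 - √5)
V = -76 + 8*√5 (V = -4 + (2*(-4))*(9 - √5) = -4 - 8*(9 - √5) = -4 + (-72 + 8*√5) = -76 + 8*√5 ≈ -58.111)
(-45955 + N(83, 63))*(V + 17788) = (-45955 + 83)*((-76 + 8*√5) + 17788) = -45872*(17712 + 8*√5) = -812484864 - 366976*√5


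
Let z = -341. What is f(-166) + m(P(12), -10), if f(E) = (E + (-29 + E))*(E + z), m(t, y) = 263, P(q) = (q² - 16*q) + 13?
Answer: 183290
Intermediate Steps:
P(q) = 13 + q² - 16*q
f(E) = (-341 + E)*(-29 + 2*E) (f(E) = (E + (-29 + E))*(E - 341) = (-29 + 2*E)*(-341 + E) = (-341 + E)*(-29 + 2*E))
f(-166) + m(P(12), -10) = (9889 - 711*(-166) + 2*(-166)²) + 263 = (9889 + 118026 + 2*27556) + 263 = (9889 + 118026 + 55112) + 263 = 183027 + 263 = 183290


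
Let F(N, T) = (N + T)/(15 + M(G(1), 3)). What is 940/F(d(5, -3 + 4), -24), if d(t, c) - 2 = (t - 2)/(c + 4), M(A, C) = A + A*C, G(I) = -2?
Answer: -32900/107 ≈ -307.48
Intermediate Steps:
d(t, c) = 2 + (-2 + t)/(4 + c) (d(t, c) = 2 + (t - 2)/(c + 4) = 2 + (-2 + t)/(4 + c))
F(N, T) = N/7 + T/7 (F(N, T) = (N + T)/(15 - 2*(1 + 3)) = (N + T)/(15 - 2*4) = (N + T)/(15 - 8) = (N + T)/7 = (N + T)*(⅐) = N/7 + T/7)
940/F(d(5, -3 + 4), -24) = 940/(((6 + 5 + 2*(-3 + 4))/(4 + (-3 + 4)))/7 + (⅐)*(-24)) = 940/(((6 + 5 + 2*1)/(4 + 1))/7 - 24/7) = 940/(((6 + 5 + 2)/5)/7 - 24/7) = 940/(((⅕)*13)/7 - 24/7) = 940/((⅐)*(13/5) - 24/7) = 940/(13/35 - 24/7) = 940/(-107/35) = 940*(-35/107) = -32900/107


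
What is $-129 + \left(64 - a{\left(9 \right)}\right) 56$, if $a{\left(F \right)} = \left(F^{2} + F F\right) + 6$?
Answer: $-5953$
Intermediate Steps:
$a{\left(F \right)} = 6 + 2 F^{2}$ ($a{\left(F \right)} = \left(F^{2} + F^{2}\right) + 6 = 2 F^{2} + 6 = 6 + 2 F^{2}$)
$-129 + \left(64 - a{\left(9 \right)}\right) 56 = -129 + \left(64 - \left(6 + 2 \cdot 9^{2}\right)\right) 56 = -129 + \left(64 - \left(6 + 2 \cdot 81\right)\right) 56 = -129 + \left(64 - \left(6 + 162\right)\right) 56 = -129 + \left(64 - 168\right) 56 = -129 - 5824 = -5953$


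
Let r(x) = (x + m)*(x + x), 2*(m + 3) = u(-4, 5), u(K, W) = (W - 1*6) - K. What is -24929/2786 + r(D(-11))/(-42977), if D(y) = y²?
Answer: -104721997/10884902 ≈ -9.6208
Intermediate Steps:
u(K, W) = -6 + W - K (u(K, W) = (W - 6) - K = (-6 + W) - K = -6 + W - K)
m = -3/2 (m = -3 + (-6 + 5 - 1*(-4))/2 = -3 + (-6 + 5 + 4)/2 = -3 + (½)*3 = -3 + 3/2 = -3/2 ≈ -1.5000)
r(x) = 2*x*(-3/2 + x) (r(x) = (x - 3/2)*(x + x) = (-3/2 + x)*(2*x) = 2*x*(-3/2 + x))
-24929/2786 + r(D(-11))/(-42977) = -24929/2786 + ((-11)²*(-3 + 2*(-11)²))/(-42977) = -24929*1/2786 + (121*(-3 + 2*121))*(-1/42977) = -24929/2786 + (121*(-3 + 242))*(-1/42977) = -24929/2786 + (121*239)*(-1/42977) = -24929/2786 + 28919*(-1/42977) = -24929/2786 - 2629/3907 = -104721997/10884902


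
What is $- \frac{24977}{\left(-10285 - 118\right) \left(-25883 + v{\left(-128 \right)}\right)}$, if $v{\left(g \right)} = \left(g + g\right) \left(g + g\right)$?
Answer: $\frac{24977}{412510159} \approx 6.0549 \cdot 10^{-5}$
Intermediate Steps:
$v{\left(g \right)} = 4 g^{2}$ ($v{\left(g \right)} = 2 g 2 g = 4 g^{2}$)
$- \frac{24977}{\left(-10285 - 118\right) \left(-25883 + v{\left(-128 \right)}\right)} = - \frac{24977}{\left(-10285 - 118\right) \left(-25883 + 4 \left(-128\right)^{2}\right)} = - \frac{24977}{\left(-10403\right) \left(-25883 + 4 \cdot 16384\right)} = - \frac{24977}{\left(-10403\right) \left(-25883 + 65536\right)} = - \frac{24977}{\left(-10403\right) 39653} = - \frac{24977}{-412510159} = \left(-24977\right) \left(- \frac{1}{412510159}\right) = \frac{24977}{412510159}$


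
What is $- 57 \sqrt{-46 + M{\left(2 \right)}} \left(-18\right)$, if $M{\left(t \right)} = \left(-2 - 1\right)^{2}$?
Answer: $1026 i \sqrt{37} \approx 6240.9 i$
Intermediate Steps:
$M{\left(t \right)} = 9$ ($M{\left(t \right)} = \left(-3\right)^{2} = 9$)
$- 57 \sqrt{-46 + M{\left(2 \right)}} \left(-18\right) = - 57 \sqrt{-46 + 9} \left(-18\right) = - 57 \sqrt{-37} \left(-18\right) = - 57 i \sqrt{37} \left(-18\right) = 1026 i \sqrt{37}$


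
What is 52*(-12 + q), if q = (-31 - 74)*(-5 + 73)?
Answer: -371904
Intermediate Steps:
q = -7140 (q = -105*68 = -7140)
52*(-12 + q) = 52*(-12 - 7140) = 52*(-7152) = -371904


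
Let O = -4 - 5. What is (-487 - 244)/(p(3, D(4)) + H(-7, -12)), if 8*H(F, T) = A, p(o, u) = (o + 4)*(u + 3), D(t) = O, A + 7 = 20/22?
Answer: 64328/3763 ≈ 17.095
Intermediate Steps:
O = -9
A = -67/11 (A = -7 + 20/22 = -7 + 20*(1/22) = -7 + 10/11 = -67/11 ≈ -6.0909)
D(t) = -9
p(o, u) = (3 + u)*(4 + o) (p(o, u) = (4 + o)*(3 + u) = (3 + u)*(4 + o))
H(F, T) = -67/88 (H(F, T) = (⅛)*(-67/11) = -67/88)
(-487 - 244)/(p(3, D(4)) + H(-7, -12)) = (-487 - 244)/((12 + 3*3 + 4*(-9) + 3*(-9)) - 67/88) = -731/((12 + 9 - 36 - 27) - 67/88) = -731/(-42 - 67/88) = -731/(-3763/88) = -731*(-88/3763) = 64328/3763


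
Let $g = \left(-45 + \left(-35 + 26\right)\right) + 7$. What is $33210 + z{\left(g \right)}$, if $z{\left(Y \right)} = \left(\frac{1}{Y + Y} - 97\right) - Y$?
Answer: $\frac{3117039}{94} \approx 33160.0$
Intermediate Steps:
$g = -47$ ($g = \left(-45 - 9\right) + 7 = -54 + 7 = -47$)
$z{\left(Y \right)} = -97 + \frac{1}{2 Y} - Y$ ($z{\left(Y \right)} = \left(\frac{1}{2 Y} - 97\right) - Y = \left(-97 + \frac{1}{2 Y}\right) - Y = -97 + \frac{1}{2 Y} - Y$)
$33210 + z{\left(g \right)} = 33210 - \left(50 + \frac{1}{94}\right) = 33210 + \left(-97 + \frac{1}{2} \left(- \frac{1}{47}\right) + 47\right) = 33210 - \frac{4701}{94} = \frac{3117039}{94}$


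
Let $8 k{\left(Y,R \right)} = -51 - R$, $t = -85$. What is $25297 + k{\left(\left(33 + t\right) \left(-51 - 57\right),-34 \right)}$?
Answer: $\frac{202359}{8} \approx 25295.0$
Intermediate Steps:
$k{\left(Y,R \right)} = - \frac{51}{8} - \frac{R}{8}$ ($k{\left(Y,R \right)} = \frac{-51 - R}{8} = - \frac{51}{8} - \frac{R}{8}$)
$25297 + k{\left(\left(33 + t\right) \left(-51 - 57\right),-34 \right)} = 25297 - \frac{17}{8} = \frac{202359}{8}$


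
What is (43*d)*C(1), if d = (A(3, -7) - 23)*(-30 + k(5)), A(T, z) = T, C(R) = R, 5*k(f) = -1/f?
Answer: 129172/5 ≈ 25834.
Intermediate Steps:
k(f) = -1/(5*f) (k(f) = (-1/f)/5 = -1/(5*f))
d = 3004/5 (d = (3 - 23)*(-30 - ⅕/5) = -20*(-30 - ⅕*⅕) = -20*(-30 - 1/25) = -20*(-751/25) = 3004/5 ≈ 600.80)
(43*d)*C(1) = (43*(3004/5))*1 = (129172/5)*1 = 129172/5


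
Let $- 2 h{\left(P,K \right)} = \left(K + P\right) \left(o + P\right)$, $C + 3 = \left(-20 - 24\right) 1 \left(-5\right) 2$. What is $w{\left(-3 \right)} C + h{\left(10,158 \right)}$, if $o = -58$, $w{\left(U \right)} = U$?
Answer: $2721$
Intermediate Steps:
$C = 437$ ($C = -3 + \left(-20 - 24\right) 1 \left(-5\right) 2 = -3 - 44 \left(\left(-5\right) 2\right) = -3 - -440 = -3 + 440 = 437$)
$h{\left(P,K \right)} = - \frac{\left(-58 + P\right) \left(K + P\right)}{2}$ ($h{\left(P,K \right)} = - \frac{\left(K + P\right) \left(-58 + P\right)}{2} = - \frac{\left(-58 + P\right) \left(K + P\right)}{2}$)
$w{\left(-3 \right)} C + h{\left(10,158 \right)} = \left(-3\right) 437 + \left(29 \cdot 158 + 29 \cdot 10 - \frac{10^{2}}{2} - 79 \cdot 10\right) = -1311 + \left(4582 + 290 - 50 - 790\right) = -1311 + 4032 = 2721$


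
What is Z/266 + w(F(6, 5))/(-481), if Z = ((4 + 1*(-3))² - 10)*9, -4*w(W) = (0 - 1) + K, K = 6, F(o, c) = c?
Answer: -77257/255892 ≈ -0.30191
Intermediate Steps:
w(W) = -5/4 (w(W) = -((0 - 1) + 6)/4 = -(-1 + 6)/4 = -¼*5 = -5/4)
Z = -81 (Z = ((4 - 3)² - 10)*9 = (1² - 10)*9 = (1 - 10)*9 = -9*9 = -81)
Z/266 + w(F(6, 5))/(-481) = -81/266 - 5/4/(-481) = -81*1/266 - 5/4*(-1/481) = -81/266 + 5/1924 = -77257/255892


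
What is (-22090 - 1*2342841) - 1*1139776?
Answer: -3504707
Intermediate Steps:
(-22090 - 1*2342841) - 1*1139776 = (-22090 - 2342841) - 1139776 = -2364931 - 1139776 = -3504707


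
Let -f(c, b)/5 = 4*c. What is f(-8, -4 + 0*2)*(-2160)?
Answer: -345600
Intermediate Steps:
f(c, b) = -20*c
f(-8, -4 + 0*2)*(-2160) = -20*(-8)*(-2160) = 160*(-2160) = -345600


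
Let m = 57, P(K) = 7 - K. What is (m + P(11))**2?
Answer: 2809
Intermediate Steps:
(m + P(11))**2 = (57 + (7 - 1*11))**2 = (57 + (7 - 11))**2 = (57 - 4)**2 = 53**2 = 2809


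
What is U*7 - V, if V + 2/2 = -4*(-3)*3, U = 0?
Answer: -35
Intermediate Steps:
V = 35 (V = -1 - 4*(-3)*3 = -1 + 12*3 = -1 + 36 = 35)
U*7 - V = 0*7 - 1*35 = 0 - 35 = -35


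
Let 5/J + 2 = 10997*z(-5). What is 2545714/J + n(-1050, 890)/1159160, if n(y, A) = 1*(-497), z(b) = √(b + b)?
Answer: -1180355936593/1159160 + 27995216858*I*√10/5 ≈ -1.0183e+6 + 1.7706e+10*I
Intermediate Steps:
z(b) = √2*√b (z(b) = √(2*b) = √2*√b)
n(y, A) = -497
J = 5/(-2 + 10997*I*√10) (J = 5/(-2 + 10997*(√2*√(-5))) = 5/(-2 + 10997*(√2*(I*√5))) = 5/(-2 + 10997*(I*√10)) = 5/(-2 + 10997*I*√10) ≈ -8.269e-9 - 0.00014378*I)
2545714/J + n(-1050, 890)/1159160 = 2545714/(-5/604670047 - 54985*I*√10/1209340094) - 497/1159160 = -497/1159160 + 2545714/(-5/604670047 - 54985*I*√10/1209340094)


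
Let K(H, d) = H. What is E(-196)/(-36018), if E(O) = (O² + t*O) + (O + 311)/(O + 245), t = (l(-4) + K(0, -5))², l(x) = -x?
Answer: -59615/60858 ≈ -0.97958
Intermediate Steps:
t = 16 (t = (-1*(-4) + 0)² = (4 + 0)² = 4² = 16)
E(O) = O² + 16*O + (311 + O)/(245 + O) (E(O) = (O² + 16*O) + (O + 311)/(O + 245) = (O² + 16*O) + (311 + O)/(245 + O) = O² + 16*O + (311 + O)/(245 + O))
E(-196)/(-36018) = ((311 + (-196)³ + 261*(-196)² + 3921*(-196))/(245 - 196))/(-36018) = ((311 - 7529536 + 261*38416 - 768516)/49)*(-1/36018) = ((311 - 7529536 + 10026576 - 768516)/49)*(-1/36018) = ((1/49)*1728835)*(-1/36018) = (1728835/49)*(-1/36018) = -59615/60858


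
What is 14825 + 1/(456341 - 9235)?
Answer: 6628346451/447106 ≈ 14825.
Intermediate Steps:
14825 + 1/(456341 - 9235) = 14825 + 1/447106 = 6628346451/447106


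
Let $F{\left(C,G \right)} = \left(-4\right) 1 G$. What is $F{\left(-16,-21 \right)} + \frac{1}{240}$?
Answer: $\frac{20161}{240} \approx 84.004$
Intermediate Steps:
$F{\left(C,G \right)} = - 4 G$
$F{\left(-16,-21 \right)} + \frac{1}{240} = \left(-4\right) \left(-21\right) + \frac{1}{240} = 84 + \frac{1}{240} = \frac{20161}{240}$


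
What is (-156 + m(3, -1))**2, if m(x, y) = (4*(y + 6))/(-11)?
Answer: 3013696/121 ≈ 24907.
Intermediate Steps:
m(x, y) = -24/11 - 4*y/11 (m(x, y) = (4*(6 + y))*(-1/11) = (24 + 4*y)*(-1/11) = -24/11 - 4*y/11)
(-156 + m(3, -1))**2 = (-156 + (-24/11 - 4/11*(-1)))**2 = (-156 + (-24/11 + 4/11))**2 = (-156 - 20/11)**2 = (-1736/11)**2 = 3013696/121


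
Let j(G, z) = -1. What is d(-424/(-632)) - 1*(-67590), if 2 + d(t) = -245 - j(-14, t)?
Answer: 67344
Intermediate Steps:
d(t) = -246 (d(t) = -2 + (-245 - 1*(-1)) = -2 + (-245 + 1) = -2 - 244 = -246)
d(-424/(-632)) - 1*(-67590) = -246 - 1*(-67590) = -246 + 67590 = 67344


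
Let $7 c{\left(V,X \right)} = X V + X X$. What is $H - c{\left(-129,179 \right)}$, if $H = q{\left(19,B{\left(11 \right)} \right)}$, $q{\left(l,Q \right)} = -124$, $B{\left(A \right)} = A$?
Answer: $- \frac{9818}{7} \approx -1402.6$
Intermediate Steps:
$c{\left(V,X \right)} = \frac{X^{2}}{7} + \frac{V X}{7}$ ($c{\left(V,X \right)} = \frac{X V + X X}{7} = \frac{V X + X^{2}}{7} = \frac{X^{2} + V X}{7} = \frac{X^{2}}{7} + \frac{V X}{7}$)
$H = -124$
$H - c{\left(-129,179 \right)} = -124 - \frac{1}{7} \cdot 179 \left(-129 + 179\right) = -124 - \frac{1}{7} \cdot 179 \cdot 50 = -124 - \frac{8950}{7} = - \frac{9818}{7}$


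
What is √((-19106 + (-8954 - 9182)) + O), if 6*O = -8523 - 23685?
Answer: I*√42610 ≈ 206.42*I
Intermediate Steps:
O = -5368 (O = (-8523 - 23685)/6 = (⅙)*(-32208) = -5368)
√((-19106 + (-8954 - 9182)) + O) = √((-19106 + (-8954 - 9182)) - 5368) = √((-19106 - 18136) - 5368) = √(-37242 - 5368) = √(-42610) = I*√42610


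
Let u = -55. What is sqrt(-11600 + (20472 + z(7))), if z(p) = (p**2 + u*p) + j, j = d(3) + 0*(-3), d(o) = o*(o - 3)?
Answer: 2*sqrt(2134) ≈ 92.391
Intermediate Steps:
d(o) = o*(-3 + o)
j = 0 (j = 3*(-3 + 3) + 0*(-3) = 3*0 + 0 = 0 + 0 = 0)
z(p) = p**2 - 55*p (z(p) = (p**2 - 55*p) + 0 = p**2 - 55*p)
sqrt(-11600 + (20472 + z(7))) = sqrt(-11600 + (20472 + 7*(-55 + 7))) = sqrt(-11600 + (20472 + 7*(-48))) = sqrt(-11600 + (20472 - 336)) = sqrt(-11600 + 20136) = sqrt(8536) = 2*sqrt(2134)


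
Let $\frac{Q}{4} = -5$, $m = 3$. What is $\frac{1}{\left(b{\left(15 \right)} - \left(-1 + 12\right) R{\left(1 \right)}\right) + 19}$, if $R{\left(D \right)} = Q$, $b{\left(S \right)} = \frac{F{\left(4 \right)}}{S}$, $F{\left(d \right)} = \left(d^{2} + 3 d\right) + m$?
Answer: $\frac{15}{3616} \approx 0.0041482$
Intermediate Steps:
$F{\left(d \right)} = 3 + d^{2} + 3 d$ ($F{\left(d \right)} = \left(d^{2} + 3 d\right) + 3 = 3 + d^{2} + 3 d$)
$b{\left(S \right)} = \frac{31}{S}$ ($b{\left(S \right)} = \frac{3 + 4^{2} + 3 \cdot 4}{S} = \frac{3 + 16 + 12}{S} = \frac{31}{S}$)
$Q = -20$ ($Q = 4 \left(-5\right) = -20$)
$R{\left(D \right)} = -20$
$\frac{1}{\left(b{\left(15 \right)} - \left(-1 + 12\right) R{\left(1 \right)}\right) + 19} = \frac{1}{\left(\frac{31}{15} - \left(-1 + 12\right) \left(-20\right)\right) + 19} = \frac{1}{\left(31 \cdot \frac{1}{15} - 11 \left(-20\right)\right) + 19} = \frac{1}{\left(\frac{31}{15} - -220\right) + 19} = \frac{1}{\left(\frac{31}{15} + 220\right) + 19} = \frac{1}{\frac{3331}{15} + 19} = \frac{1}{\frac{3616}{15}} = \frac{15}{3616}$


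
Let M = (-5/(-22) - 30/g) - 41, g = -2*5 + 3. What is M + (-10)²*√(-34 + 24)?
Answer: -5619/154 + 100*I*√10 ≈ -36.487 + 316.23*I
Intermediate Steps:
g = -7 (g = -10 + 3 = -7)
M = -5619/154 (M = (-5/(-22) - 30/(-7)) - 41 = (-5*(-1/22) - 30*(-⅐)) - 41 = (5/22 + 30/7) - 41 = 695/154 - 41 = -5619/154 ≈ -36.487)
M + (-10)²*√(-34 + 24) = -5619/154 + (-10)²*√(-34 + 24) = -5619/154 + 100*√(-10) = -5619/154 + 100*(I*√10) = -5619/154 + 100*I*√10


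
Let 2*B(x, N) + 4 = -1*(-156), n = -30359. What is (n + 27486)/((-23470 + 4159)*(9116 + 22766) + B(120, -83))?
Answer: 2873/615673226 ≈ 4.6664e-6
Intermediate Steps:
B(x, N) = 76 (B(x, N) = -2 + (-1*(-156))/2 = -2 + (½)*156 = -2 + 78 = 76)
(n + 27486)/((-23470 + 4159)*(9116 + 22766) + B(120, -83)) = (-30359 + 27486)/((-23470 + 4159)*(9116 + 22766) + 76) = -2873/(-19311*31882 + 76) = -2873/(-615673302 + 76) = -2873/(-615673226) = -2873*(-1/615673226) = 2873/615673226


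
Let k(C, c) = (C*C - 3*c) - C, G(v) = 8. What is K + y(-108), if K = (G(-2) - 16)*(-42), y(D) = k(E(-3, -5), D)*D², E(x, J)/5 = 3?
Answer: 6228912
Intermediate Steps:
E(x, J) = 15 (E(x, J) = 5*3 = 15)
k(C, c) = C² - C - 3*c (k(C, c) = (C² - 3*c) - C = C² - C - 3*c)
y(D) = D²*(210 - 3*D) (y(D) = (15² - 1*15 - 3*D)*D² = (225 - 15 - 3*D)*D² = (210 - 3*D)*D² = D²*(210 - 3*D))
K = 336 (K = (8 - 16)*(-42) = -8*(-42) = 336)
K + y(-108) = 336 + 3*(-108)²*(70 - 1*(-108)) = 336 + 3*11664*(70 + 108) = 336 + 3*11664*178 = 336 + 6228576 = 6228912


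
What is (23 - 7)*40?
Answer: 640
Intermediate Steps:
(23 - 7)*40 = 16*40 = 640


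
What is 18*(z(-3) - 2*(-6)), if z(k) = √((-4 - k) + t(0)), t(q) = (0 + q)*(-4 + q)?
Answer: 216 + 18*I ≈ 216.0 + 18.0*I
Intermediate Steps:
t(q) = q*(-4 + q)
z(k) = √(-4 - k) (z(k) = √((-4 - k) + 0*(-4 + 0)) = √((-4 - k) + 0*(-4)) = √((-4 - k) + 0) = √(-4 - k))
18*(z(-3) - 2*(-6)) = 18*(√(-4 - 1*(-3)) - 2*(-6)) = 18*(√(-4 + 3) + 12) = 18*(√(-1) + 12) = 18*(I + 12) = 18*(12 + I) = 216 + 18*I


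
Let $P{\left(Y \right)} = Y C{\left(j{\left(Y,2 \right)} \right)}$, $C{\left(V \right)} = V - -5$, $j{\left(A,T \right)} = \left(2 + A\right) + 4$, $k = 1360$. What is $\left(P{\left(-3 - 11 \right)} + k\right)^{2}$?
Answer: $1965604$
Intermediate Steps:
$j{\left(A,T \right)} = 6 + A$
$C{\left(V \right)} = 5 + V$ ($C{\left(V \right)} = V + 5 = 5 + V$)
$P{\left(Y \right)} = Y \left(11 + Y\right)$ ($P{\left(Y \right)} = Y \left(5 + \left(6 + Y\right)\right) = Y \left(11 + Y\right)$)
$\left(P{\left(-3 - 11 \right)} + k\right)^{2} = \left(\left(-3 - 11\right) \left(11 - 14\right) + 1360\right)^{2} = \left(- 14 \left(11 - 14\right) + 1360\right)^{2} = \left(\left(-14\right) \left(-3\right) + 1360\right)^{2} = \left(42 + 1360\right)^{2} = 1402^{2} = 1965604$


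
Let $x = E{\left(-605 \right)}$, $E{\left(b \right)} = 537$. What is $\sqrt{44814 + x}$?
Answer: $3 \sqrt{5039} \approx 212.96$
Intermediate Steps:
$x = 537$
$\sqrt{44814 + x} = \sqrt{44814 + 537} = \sqrt{45351} = 3 \sqrt{5039}$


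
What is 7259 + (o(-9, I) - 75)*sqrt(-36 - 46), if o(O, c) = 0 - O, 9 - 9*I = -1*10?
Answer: 7259 - 66*I*sqrt(82) ≈ 7259.0 - 597.66*I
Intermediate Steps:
I = 19/9 (I = 1 - (-1)*10/9 = 1 - 1/9*(-10) = 1 + 10/9 = 19/9 ≈ 2.1111)
o(O, c) = -O
7259 + (o(-9, I) - 75)*sqrt(-36 - 46) = 7259 + (-1*(-9) - 75)*sqrt(-36 - 46) = 7259 + (9 - 75)*sqrt(-82) = 7259 - 66*I*sqrt(82)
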